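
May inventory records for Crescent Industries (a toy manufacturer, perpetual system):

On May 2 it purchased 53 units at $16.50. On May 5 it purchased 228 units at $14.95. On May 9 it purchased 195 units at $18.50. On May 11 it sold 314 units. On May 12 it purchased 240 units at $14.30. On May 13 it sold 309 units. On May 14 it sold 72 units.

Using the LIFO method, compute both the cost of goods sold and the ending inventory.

May 11, 314 sold [LIFO — newest first]: 195 @ $18.50 + 119 @ $14.95 = $5,386.55
May 13, 309 sold [LIFO — newest first]: 240 @ $14.30 + 69 @ $14.95 = $4,463.55
May 14, 72 sold [LIFO — newest first]: 40 @ $14.95 + 32 @ $16.50 = $1,126.00
Total COGS = $5,386.55 + $4,463.55 + $1,126.00 = $10,976.10
Ending inventory: 21 @ $16.50 = $346.50

COGS = $10,976.10; ending inventory = $346.50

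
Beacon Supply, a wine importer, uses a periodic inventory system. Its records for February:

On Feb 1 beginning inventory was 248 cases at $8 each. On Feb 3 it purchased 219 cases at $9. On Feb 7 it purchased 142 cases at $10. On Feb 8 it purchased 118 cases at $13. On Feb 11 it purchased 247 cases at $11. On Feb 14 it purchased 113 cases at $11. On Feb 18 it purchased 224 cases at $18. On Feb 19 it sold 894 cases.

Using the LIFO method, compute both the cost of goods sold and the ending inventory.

Feb 19, 894 sold [LIFO — newest first]: 224 @ $18 + 113 @ $11 + 247 @ $11 + 118 @ $13 + 142 @ $10 + 50 @ $9 = $11,396
Ending inventory: 248 @ $8 + 169 @ $9 = $3,505
Check: goods available $14,901 = COGS $11,396 + ending $3,505

COGS = $11,396; ending inventory = $3,505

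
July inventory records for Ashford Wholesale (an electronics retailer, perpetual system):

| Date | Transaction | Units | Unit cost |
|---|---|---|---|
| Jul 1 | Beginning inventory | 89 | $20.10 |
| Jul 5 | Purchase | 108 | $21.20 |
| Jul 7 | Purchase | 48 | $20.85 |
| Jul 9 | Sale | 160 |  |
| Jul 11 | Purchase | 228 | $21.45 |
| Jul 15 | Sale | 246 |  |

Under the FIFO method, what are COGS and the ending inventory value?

COGS = $8,532.75; ending inventory = $1,437.15

Jul 9, 160 sold [FIFO — oldest first]: 89 @ $20.10 + 71 @ $21.20 = $3,294.10
Jul 15, 246 sold [FIFO — oldest first]: 37 @ $21.20 + 48 @ $20.85 + 161 @ $21.45 = $5,238.65
Total COGS = $3,294.10 + $5,238.65 = $8,532.75
Ending inventory: 67 @ $21.45 = $1,437.15
Check: goods available $9,969.90 = COGS $8,532.75 + ending $1,437.15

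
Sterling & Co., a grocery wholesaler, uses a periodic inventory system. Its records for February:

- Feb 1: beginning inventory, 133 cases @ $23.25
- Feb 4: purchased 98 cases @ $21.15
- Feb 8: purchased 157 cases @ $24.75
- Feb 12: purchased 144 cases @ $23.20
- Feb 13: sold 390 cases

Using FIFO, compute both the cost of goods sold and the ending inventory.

Feb 13, 390 sold [FIFO — oldest first]: 133 @ $23.25 + 98 @ $21.15 + 157 @ $24.75 + 2 @ $23.20 = $9,097.10
Ending inventory: 142 @ $23.20 = $3,294.40
Check: goods available $12,391.50 = COGS $9,097.10 + ending $3,294.40

COGS = $9,097.10; ending inventory = $3,294.40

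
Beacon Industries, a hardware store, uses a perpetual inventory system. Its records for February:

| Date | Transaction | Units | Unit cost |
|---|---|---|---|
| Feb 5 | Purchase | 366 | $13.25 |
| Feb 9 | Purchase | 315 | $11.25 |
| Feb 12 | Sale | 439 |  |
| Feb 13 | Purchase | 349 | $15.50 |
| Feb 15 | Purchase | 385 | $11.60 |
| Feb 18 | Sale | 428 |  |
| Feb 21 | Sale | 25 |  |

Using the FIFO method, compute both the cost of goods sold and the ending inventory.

COGS = $11,663.75; ending inventory = $6,605.00

Feb 12, 439 sold [FIFO — oldest first]: 366 @ $13.25 + 73 @ $11.25 = $5,670.75
Feb 18, 428 sold [FIFO — oldest first]: 242 @ $11.25 + 186 @ $15.50 = $5,605.50
Feb 21, 25 sold [FIFO — oldest first]: 25 @ $15.50 = $387.50
Total COGS = $5,670.75 + $5,605.50 + $387.50 = $11,663.75
Ending inventory: 138 @ $15.50 + 385 @ $11.60 = $6,605.00
Check: goods available $18,268.75 = COGS $11,663.75 + ending $6,605.00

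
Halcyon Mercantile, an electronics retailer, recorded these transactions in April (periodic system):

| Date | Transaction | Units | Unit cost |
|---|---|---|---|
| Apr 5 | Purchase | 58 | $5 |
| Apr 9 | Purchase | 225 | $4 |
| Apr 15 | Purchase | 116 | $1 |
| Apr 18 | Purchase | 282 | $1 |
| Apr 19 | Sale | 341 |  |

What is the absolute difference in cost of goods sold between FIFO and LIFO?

$907

FIFO COGS: 58 @ $5 + 225 @ $4 + 58 @ $1 = $1,248
LIFO COGS: 282 @ $1 + 59 @ $1 = $341
Difference = |$1,248 − $341| = $907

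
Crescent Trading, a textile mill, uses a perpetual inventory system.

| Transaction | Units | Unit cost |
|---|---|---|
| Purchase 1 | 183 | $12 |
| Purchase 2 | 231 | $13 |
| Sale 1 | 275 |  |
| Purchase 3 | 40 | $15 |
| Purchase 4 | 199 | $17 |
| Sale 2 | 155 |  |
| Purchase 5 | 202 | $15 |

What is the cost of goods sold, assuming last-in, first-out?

Sale 1 (275) [LIFO — newest first]: 231 @ $13 + 44 @ $12 = $3,531
Sale 2 (155) [LIFO — newest first]: 155 @ $17 = $2,635
Total COGS = $3,531 + $2,635 = $6,166
Ending inventory: 139 @ $12 + 40 @ $15 + 44 @ $17 + 202 @ $15 = $6,046

COGS = $6,166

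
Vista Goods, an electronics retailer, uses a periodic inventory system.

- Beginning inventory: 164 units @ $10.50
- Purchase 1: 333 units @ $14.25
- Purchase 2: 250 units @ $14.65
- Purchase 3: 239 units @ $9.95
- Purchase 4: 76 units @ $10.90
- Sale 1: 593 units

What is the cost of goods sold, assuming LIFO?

Sale 1 (593) [LIFO — newest first]: 76 @ $10.90 + 239 @ $9.95 + 250 @ $14.65 + 28 @ $14.25 = $7,267.95
Ending inventory: 164 @ $10.50 + 305 @ $14.25 = $6,068.25
Check: goods available $13,336.20 = COGS $7,267.95 + ending $6,068.25

COGS = $7,267.95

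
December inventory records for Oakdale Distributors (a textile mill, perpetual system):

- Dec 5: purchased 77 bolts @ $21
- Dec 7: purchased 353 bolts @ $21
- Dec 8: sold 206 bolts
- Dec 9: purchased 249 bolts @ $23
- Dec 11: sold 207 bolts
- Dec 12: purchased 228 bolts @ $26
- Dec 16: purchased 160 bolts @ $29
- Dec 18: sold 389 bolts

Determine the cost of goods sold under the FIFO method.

Dec 8, 206 sold [FIFO — oldest first]: 77 @ $21 + 129 @ $21 = $4,326
Dec 11, 207 sold [FIFO — oldest first]: 207 @ $21 = $4,347
Dec 18, 389 sold [FIFO — oldest first]: 17 @ $21 + 249 @ $23 + 123 @ $26 = $9,282
Total COGS = $4,326 + $4,347 + $9,282 = $17,955
Ending inventory: 105 @ $26 + 160 @ $29 = $7,370

COGS = $17,955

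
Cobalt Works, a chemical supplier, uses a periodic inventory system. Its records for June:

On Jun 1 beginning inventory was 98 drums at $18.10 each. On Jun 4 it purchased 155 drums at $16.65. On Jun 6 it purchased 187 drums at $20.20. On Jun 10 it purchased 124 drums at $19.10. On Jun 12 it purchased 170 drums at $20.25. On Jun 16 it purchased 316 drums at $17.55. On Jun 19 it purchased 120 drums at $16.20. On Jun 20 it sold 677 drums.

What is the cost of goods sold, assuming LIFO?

Jun 20, 677 sold [LIFO — newest first]: 120 @ $16.20 + 316 @ $17.55 + 170 @ $20.25 + 71 @ $19.10 = $12,288.40
Ending inventory: 98 @ $18.10 + 155 @ $16.65 + 187 @ $20.20 + 53 @ $19.10 = $9,144.25

COGS = $12,288.40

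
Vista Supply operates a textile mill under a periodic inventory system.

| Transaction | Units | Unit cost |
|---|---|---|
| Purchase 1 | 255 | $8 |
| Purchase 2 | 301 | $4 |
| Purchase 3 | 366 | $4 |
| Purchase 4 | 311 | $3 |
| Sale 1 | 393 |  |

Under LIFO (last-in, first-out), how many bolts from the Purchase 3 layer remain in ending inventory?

284

Sale 1 (393) [LIFO — newest first]: 311 @ $3 + 82 @ $4 = $1,261
Ending inventory: 255 @ $8 + 301 @ $4 + 284 @ $4 = $4,380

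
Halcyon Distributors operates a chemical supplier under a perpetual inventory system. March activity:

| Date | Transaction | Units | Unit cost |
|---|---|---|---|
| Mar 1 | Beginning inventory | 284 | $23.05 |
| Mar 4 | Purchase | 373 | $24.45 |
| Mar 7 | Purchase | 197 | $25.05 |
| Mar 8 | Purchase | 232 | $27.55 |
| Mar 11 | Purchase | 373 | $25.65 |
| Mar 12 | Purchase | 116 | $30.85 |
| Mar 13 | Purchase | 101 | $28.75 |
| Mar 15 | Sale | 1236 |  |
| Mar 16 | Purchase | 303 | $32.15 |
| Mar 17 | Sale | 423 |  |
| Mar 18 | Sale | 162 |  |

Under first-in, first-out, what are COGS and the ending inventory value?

COGS = $47,704.05; ending inventory = $5,079.70

Mar 15, 1236 sold [FIFO — oldest first]: 284 @ $23.05 + 373 @ $24.45 + 197 @ $25.05 + 232 @ $27.55 + 150 @ $25.65 = $30,840.00
Mar 17, 423 sold [FIFO — oldest first]: 223 @ $25.65 + 116 @ $30.85 + 84 @ $28.75 = $11,713.55
Mar 18, 162 sold [FIFO — oldest first]: 17 @ $28.75 + 145 @ $32.15 = $5,150.50
Total COGS = $30,840.00 + $11,713.55 + $5,150.50 = $47,704.05
Ending inventory: 158 @ $32.15 = $5,079.70
Check: goods available $52,783.75 = COGS $47,704.05 + ending $5,079.70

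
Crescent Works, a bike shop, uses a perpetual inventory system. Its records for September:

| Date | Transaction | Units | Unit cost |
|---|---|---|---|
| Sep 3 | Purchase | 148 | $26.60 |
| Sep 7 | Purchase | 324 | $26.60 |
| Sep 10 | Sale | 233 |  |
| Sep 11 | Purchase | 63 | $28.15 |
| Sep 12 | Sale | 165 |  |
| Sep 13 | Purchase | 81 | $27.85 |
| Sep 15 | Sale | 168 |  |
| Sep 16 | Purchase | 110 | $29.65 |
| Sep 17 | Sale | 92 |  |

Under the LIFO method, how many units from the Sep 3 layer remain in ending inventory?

50

Sep 10, 233 sold [LIFO — newest first]: 233 @ $26.60 = $6,197.80
Sep 12, 165 sold [LIFO — newest first]: 63 @ $28.15 + 91 @ $26.60 + 11 @ $26.60 = $4,486.65
Sep 15, 168 sold [LIFO — newest first]: 81 @ $27.85 + 87 @ $26.60 = $4,570.05
Sep 17, 92 sold [LIFO — newest first]: 92 @ $29.65 = $2,727.80
Total COGS = $6,197.80 + $4,486.65 + $4,570.05 + $2,727.80 = $17,982.30
Ending inventory: 50 @ $26.60 + 18 @ $29.65 = $1,863.70
Check: goods available $19,846.00 = COGS $17,982.30 + ending $1,863.70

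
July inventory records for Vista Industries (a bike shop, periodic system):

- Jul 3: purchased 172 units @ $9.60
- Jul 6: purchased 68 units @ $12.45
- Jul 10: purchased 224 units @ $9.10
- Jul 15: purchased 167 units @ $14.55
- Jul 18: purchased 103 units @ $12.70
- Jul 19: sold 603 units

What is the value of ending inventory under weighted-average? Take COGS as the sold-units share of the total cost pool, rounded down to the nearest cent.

Ending inventory = $1,476.73

Jul 19, sell 603: 603/734 × $8,274.15 → $6,797.42
Ending inventory (cost pool remaining) = $1,476.73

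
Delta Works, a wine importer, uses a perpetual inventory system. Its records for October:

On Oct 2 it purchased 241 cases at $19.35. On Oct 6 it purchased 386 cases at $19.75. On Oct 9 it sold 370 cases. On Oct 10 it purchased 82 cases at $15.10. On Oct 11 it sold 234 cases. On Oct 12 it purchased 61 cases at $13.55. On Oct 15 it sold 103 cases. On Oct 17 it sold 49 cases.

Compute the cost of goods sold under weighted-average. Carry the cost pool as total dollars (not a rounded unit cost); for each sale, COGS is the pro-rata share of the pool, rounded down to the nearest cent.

COGS = $14,117.98

After Oct 2: 241 on hand, pool $4,663.35 (≈ $19.3500 each)
After Oct 6: 627 on hand, pool $12,286.85 (≈ $19.5963 each)
Oct 9, sell 370: 370/627 × $12,286.85 → $7,250.61
After Oct 10: 339 on hand, pool $6,274.44 (≈ $18.5087 each)
Oct 11, sell 234: 234/339 × $6,274.44 → $4,331.02
After Oct 12: 166 on hand, pool $2,769.97 (≈ $16.6866 each)
Oct 15, sell 103: 103/166 × $2,769.97 → $1,718.71
Oct 17, sell 49: 49/63 × $1,051.26 → $817.64
Total COGS = $7,250.61 + $4,331.02 + $1,718.71 + $817.64 = $14,117.98
Ending inventory (cost pool remaining) = $233.62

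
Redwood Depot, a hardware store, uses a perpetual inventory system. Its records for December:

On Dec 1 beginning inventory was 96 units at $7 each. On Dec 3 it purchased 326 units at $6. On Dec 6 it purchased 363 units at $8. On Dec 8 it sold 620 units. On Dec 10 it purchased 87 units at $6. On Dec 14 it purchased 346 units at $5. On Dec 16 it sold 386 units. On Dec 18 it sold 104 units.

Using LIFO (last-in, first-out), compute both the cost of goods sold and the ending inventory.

COGS = $7,040; ending inventory = $744

Dec 8, 620 sold [LIFO — newest first]: 363 @ $8 + 257 @ $6 = $4,446
Dec 16, 386 sold [LIFO — newest first]: 346 @ $5 + 40 @ $6 = $1,970
Dec 18, 104 sold [LIFO — newest first]: 47 @ $6 + 57 @ $6 = $624
Total COGS = $4,446 + $1,970 + $624 = $7,040
Ending inventory: 96 @ $7 + 12 @ $6 = $744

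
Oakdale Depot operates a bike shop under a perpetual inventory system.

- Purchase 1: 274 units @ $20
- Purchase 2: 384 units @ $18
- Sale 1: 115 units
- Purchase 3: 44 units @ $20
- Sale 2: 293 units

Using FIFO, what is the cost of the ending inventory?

Ending inventory = $5,380

Sale 1 (115) [FIFO — oldest first]: 115 @ $20 = $2,300
Sale 2 (293) [FIFO — oldest first]: 159 @ $20 + 134 @ $18 = $5,592
Total COGS = $2,300 + $5,592 = $7,892
Ending inventory: 250 @ $18 + 44 @ $20 = $5,380
Check: goods available $13,272 = COGS $7,892 + ending $5,380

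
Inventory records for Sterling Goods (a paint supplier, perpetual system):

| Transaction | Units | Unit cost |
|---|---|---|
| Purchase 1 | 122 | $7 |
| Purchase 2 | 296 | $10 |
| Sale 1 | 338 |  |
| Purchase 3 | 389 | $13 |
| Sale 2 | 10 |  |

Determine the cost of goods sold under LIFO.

COGS = $3,384

Sale 1 (338) [LIFO — newest first]: 296 @ $10 + 42 @ $7 = $3,254
Sale 2 (10) [LIFO — newest first]: 10 @ $13 = $130
Total COGS = $3,254 + $130 = $3,384
Ending inventory: 80 @ $7 + 379 @ $13 = $5,487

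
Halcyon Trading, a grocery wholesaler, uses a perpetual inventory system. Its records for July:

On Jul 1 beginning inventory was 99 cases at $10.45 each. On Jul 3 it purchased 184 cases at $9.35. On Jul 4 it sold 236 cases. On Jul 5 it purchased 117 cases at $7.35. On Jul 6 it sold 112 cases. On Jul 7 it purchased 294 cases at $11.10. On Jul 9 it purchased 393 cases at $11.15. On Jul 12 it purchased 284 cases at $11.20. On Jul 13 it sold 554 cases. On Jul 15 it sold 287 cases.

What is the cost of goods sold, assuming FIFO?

Jul 4, 236 sold [FIFO — oldest first]: 99 @ $10.45 + 137 @ $9.35 = $2,315.50
Jul 6, 112 sold [FIFO — oldest first]: 47 @ $9.35 + 65 @ $7.35 = $917.20
Jul 13, 554 sold [FIFO — oldest first]: 52 @ $7.35 + 294 @ $11.10 + 208 @ $11.15 = $5,964.80
Jul 15, 287 sold [FIFO — oldest first]: 185 @ $11.15 + 102 @ $11.20 = $3,205.15
Total COGS = $2,315.50 + $917.20 + $5,964.80 + $3,205.15 = $12,402.65
Ending inventory: 182 @ $11.20 = $2,038.40

COGS = $12,402.65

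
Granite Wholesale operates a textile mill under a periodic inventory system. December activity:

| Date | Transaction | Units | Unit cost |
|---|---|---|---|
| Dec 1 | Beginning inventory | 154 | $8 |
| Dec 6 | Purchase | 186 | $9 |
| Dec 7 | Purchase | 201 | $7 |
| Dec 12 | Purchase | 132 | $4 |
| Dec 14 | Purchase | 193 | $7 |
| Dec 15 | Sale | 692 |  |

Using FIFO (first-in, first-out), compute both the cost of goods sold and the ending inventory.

COGS = $4,974; ending inventory = $1,218

Dec 15, 692 sold [FIFO — oldest first]: 154 @ $8 + 186 @ $9 + 201 @ $7 + 132 @ $4 + 19 @ $7 = $4,974
Ending inventory: 174 @ $7 = $1,218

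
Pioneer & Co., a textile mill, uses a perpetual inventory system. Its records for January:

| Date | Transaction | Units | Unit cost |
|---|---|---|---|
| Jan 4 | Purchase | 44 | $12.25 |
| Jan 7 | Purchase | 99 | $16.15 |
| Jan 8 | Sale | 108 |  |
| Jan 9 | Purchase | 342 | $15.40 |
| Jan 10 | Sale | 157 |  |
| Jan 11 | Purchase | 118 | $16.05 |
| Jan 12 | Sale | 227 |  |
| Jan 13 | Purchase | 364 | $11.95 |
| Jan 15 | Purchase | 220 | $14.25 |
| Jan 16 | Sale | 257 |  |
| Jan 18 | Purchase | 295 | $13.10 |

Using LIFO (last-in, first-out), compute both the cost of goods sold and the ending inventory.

Jan 8, 108 sold [LIFO — newest first]: 99 @ $16.15 + 9 @ $12.25 = $1,709.10
Jan 10, 157 sold [LIFO — newest first]: 157 @ $15.40 = $2,417.80
Jan 12, 227 sold [LIFO — newest first]: 118 @ $16.05 + 109 @ $15.40 = $3,572.50
Jan 16, 257 sold [LIFO — newest first]: 220 @ $14.25 + 37 @ $11.95 = $3,577.15
Total COGS = $1,709.10 + $2,417.80 + $3,572.50 + $3,577.15 = $11,276.55
Ending inventory: 35 @ $12.25 + 76 @ $15.40 + 327 @ $11.95 + 295 @ $13.10 = $9,371.30
Check: goods available $20,647.85 = COGS $11,276.55 + ending $9,371.30

COGS = $11,276.55; ending inventory = $9,371.30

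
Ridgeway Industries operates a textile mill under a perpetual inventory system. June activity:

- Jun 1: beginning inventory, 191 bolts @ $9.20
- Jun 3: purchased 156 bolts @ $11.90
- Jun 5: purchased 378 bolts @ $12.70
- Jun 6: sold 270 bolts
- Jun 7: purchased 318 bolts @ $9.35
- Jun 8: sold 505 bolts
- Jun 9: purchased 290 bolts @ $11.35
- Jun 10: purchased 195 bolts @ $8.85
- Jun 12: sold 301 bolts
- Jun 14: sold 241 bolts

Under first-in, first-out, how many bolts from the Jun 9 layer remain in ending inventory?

Jun 6, 270 sold [FIFO — oldest first]: 191 @ $9.20 + 79 @ $11.90 = $2,697.30
Jun 8, 505 sold [FIFO — oldest first]: 77 @ $11.90 + 378 @ $12.70 + 50 @ $9.35 = $6,184.40
Jun 12, 301 sold [FIFO — oldest first]: 268 @ $9.35 + 33 @ $11.35 = $2,880.35
Jun 14, 241 sold [FIFO — oldest first]: 241 @ $11.35 = $2,735.35
Total COGS = $2,697.30 + $6,184.40 + $2,880.35 + $2,735.35 = $14,497.40
Ending inventory: 16 @ $11.35 + 195 @ $8.85 = $1,907.35
Check: goods available $16,404.75 = COGS $14,497.40 + ending $1,907.35

16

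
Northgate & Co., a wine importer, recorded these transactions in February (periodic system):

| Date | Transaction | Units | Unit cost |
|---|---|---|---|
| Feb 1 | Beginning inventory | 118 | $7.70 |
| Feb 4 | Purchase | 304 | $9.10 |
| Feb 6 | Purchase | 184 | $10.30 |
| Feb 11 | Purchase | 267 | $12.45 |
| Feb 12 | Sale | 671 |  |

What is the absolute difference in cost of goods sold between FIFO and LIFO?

$841.90

FIFO COGS: 118 @ $7.70 + 304 @ $9.10 + 184 @ $10.30 + 65 @ $12.45 = $6,379.45
LIFO COGS: 267 @ $12.45 + 184 @ $10.30 + 220 @ $9.10 = $7,221.35
Difference = |$6,379.45 − $7,221.35| = $841.90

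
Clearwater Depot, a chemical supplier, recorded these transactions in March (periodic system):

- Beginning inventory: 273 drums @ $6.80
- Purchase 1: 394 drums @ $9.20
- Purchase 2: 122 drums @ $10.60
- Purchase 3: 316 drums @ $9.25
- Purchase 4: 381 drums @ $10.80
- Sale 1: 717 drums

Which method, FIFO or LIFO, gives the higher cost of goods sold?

LIFO

FIFO COGS: 273 @ $6.80 + 394 @ $9.20 + 50 @ $10.60 = $6,011.20
LIFO COGS: 381 @ $10.80 + 316 @ $9.25 + 20 @ $10.60 = $7,249.80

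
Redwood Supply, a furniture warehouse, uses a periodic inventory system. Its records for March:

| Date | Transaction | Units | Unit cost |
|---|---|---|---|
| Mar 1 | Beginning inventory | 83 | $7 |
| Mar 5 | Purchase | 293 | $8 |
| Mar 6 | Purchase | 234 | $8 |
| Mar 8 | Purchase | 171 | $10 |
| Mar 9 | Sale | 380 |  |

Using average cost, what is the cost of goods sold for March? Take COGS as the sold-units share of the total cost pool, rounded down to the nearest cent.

COGS = $3,166.01

Mar 9, sell 380: 380/781 × $6,507.00 → $3,166.01
Ending inventory (cost pool remaining) = $3,340.99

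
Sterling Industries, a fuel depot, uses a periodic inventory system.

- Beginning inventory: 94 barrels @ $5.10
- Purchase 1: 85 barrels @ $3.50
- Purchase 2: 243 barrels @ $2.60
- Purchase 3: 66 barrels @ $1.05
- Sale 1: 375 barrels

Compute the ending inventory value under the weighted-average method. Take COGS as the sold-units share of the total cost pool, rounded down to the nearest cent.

Sale 1, sell 375: 375/488 × $1,478.00 → $1,135.75
Ending inventory (cost pool remaining) = $342.25
Check: goods available $1,478.00 = COGS $1,135.75 + ending $342.25

Ending inventory = $342.25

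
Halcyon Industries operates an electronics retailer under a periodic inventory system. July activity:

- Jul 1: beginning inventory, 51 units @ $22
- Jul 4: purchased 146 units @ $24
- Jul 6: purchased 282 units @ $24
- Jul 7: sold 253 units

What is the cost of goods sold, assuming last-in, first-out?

COGS = $6,072

Jul 7, 253 sold [LIFO — newest first]: 253 @ $24 = $6,072
Ending inventory: 51 @ $22 + 146 @ $24 + 29 @ $24 = $5,322
Check: goods available $11,394 = COGS $6,072 + ending $5,322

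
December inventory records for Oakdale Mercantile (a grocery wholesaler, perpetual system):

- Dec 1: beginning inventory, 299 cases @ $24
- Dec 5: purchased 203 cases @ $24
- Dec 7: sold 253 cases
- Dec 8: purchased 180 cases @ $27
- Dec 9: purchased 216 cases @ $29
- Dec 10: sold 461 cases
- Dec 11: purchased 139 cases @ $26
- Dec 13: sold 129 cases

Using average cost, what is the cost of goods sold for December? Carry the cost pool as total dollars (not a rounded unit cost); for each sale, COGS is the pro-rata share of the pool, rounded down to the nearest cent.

After Dec 1: 299 on hand, pool $7,176.00 (≈ $24.0000 each)
After Dec 5: 502 on hand, pool $12,048.00 (≈ $24.0000 each)
Dec 7, sell 253: 253/502 × $12,048.00 → $6,072.00
After Dec 8: 429 on hand, pool $10,836.00 (≈ $25.2587 each)
After Dec 9: 645 on hand, pool $17,100.00 (≈ $26.5116 each)
Dec 10, sell 461: 461/645 × $17,100.00 → $12,221.86
After Dec 11: 323 on hand, pool $8,492.14 (≈ $26.2915 each)
Dec 13, sell 129: 129/323 × $8,492.14 → $3,391.59
Total COGS = $6,072.00 + $12,221.86 + $3,391.59 = $21,685.45
Ending inventory (cost pool remaining) = $5,100.55

COGS = $21,685.45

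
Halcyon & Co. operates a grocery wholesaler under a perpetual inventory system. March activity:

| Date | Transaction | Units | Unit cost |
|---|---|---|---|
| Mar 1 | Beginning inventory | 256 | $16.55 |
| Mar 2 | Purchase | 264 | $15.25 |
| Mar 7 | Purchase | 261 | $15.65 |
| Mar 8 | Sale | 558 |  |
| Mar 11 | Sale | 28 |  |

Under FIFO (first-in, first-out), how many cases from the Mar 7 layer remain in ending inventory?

195

Mar 8, 558 sold [FIFO — oldest first]: 256 @ $16.55 + 264 @ $15.25 + 38 @ $15.65 = $8,857.50
Mar 11, 28 sold [FIFO — oldest first]: 28 @ $15.65 = $438.20
Total COGS = $8,857.50 + $438.20 = $9,295.70
Ending inventory: 195 @ $15.65 = $3,051.75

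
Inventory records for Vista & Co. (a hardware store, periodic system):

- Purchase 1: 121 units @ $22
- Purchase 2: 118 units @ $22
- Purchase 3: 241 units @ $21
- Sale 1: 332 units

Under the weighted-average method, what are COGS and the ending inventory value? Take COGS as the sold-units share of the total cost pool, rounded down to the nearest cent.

COGS = $7,137.30; ending inventory = $3,181.70

Sale 1, sell 332: 332/480 × $10,319.00 → $7,137.30
Ending inventory (cost pool remaining) = $3,181.70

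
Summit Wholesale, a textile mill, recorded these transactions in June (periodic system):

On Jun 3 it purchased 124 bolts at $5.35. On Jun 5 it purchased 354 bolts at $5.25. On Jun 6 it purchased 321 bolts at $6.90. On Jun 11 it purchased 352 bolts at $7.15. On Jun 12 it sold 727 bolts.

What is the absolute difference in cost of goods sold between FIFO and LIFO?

$775.20

FIFO COGS: 124 @ $5.35 + 354 @ $5.25 + 249 @ $6.90 = $4,240.00
LIFO COGS: 352 @ $7.15 + 321 @ $6.90 + 54 @ $5.25 = $5,015.20
Difference = |$4,240.00 − $5,015.20| = $775.20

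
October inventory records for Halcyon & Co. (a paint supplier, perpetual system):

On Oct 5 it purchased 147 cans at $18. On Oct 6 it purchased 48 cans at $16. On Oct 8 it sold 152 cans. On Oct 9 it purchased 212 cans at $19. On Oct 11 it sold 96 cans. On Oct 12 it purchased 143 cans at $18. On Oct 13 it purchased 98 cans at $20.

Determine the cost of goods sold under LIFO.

Oct 8, 152 sold [LIFO — newest first]: 48 @ $16 + 104 @ $18 = $2,640
Oct 11, 96 sold [LIFO — newest first]: 96 @ $19 = $1,824
Total COGS = $2,640 + $1,824 = $4,464
Ending inventory: 43 @ $18 + 116 @ $19 + 143 @ $18 + 98 @ $20 = $7,512
Check: goods available $11,976 = COGS $4,464 + ending $7,512

COGS = $4,464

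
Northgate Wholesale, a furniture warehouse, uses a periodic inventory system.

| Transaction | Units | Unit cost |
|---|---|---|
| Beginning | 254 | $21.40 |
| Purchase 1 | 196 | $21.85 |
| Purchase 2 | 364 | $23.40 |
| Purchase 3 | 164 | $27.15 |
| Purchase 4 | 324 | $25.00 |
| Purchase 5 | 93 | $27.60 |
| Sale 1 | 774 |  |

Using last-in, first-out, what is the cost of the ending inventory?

Sale 1 (774) [LIFO — newest first]: 93 @ $27.60 + 324 @ $25.00 + 164 @ $27.15 + 193 @ $23.40 = $19,635.60
Ending inventory: 254 @ $21.40 + 196 @ $21.85 + 171 @ $23.40 = $13,719.60

Ending inventory = $13,719.60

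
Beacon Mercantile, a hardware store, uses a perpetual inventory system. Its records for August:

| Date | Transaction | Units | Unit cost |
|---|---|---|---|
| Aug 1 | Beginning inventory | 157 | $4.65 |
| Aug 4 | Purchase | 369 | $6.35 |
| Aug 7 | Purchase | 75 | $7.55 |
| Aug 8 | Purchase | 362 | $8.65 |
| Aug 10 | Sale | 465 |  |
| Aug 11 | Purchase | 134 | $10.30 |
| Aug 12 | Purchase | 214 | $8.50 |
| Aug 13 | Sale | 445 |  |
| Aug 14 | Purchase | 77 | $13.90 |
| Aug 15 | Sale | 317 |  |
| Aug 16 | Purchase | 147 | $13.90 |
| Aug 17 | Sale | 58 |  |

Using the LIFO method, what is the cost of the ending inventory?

Ending inventory = $1,992.55

Aug 10, 465 sold [LIFO — newest first]: 362 @ $8.65 + 75 @ $7.55 + 28 @ $6.35 = $3,875.35
Aug 13, 445 sold [LIFO — newest first]: 214 @ $8.50 + 134 @ $10.30 + 97 @ $6.35 = $3,815.15
Aug 15, 317 sold [LIFO — newest first]: 77 @ $13.90 + 240 @ $6.35 = $2,594.30
Aug 17, 58 sold [LIFO — newest first]: 58 @ $13.90 = $806.20
Total COGS = $3,875.35 + $3,815.15 + $2,594.30 + $806.20 = $11,091.00
Ending inventory: 157 @ $4.65 + 4 @ $6.35 + 89 @ $13.90 = $1,992.55
Check: goods available $13,083.55 = COGS $11,091.00 + ending $1,992.55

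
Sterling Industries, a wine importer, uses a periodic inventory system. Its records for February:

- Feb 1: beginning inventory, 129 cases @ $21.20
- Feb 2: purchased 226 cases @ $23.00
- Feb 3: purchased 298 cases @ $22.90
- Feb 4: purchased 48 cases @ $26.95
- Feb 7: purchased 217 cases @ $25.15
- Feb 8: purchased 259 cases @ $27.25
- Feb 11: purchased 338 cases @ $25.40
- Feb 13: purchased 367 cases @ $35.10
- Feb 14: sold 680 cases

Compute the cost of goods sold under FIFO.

Feb 14, 680 sold [FIFO — oldest first]: 129 @ $21.20 + 226 @ $23.00 + 298 @ $22.90 + 27 @ $26.95 = $15,484.65
Ending inventory: 21 @ $26.95 + 217 @ $25.15 + 259 @ $27.25 + 338 @ $25.40 + 367 @ $35.10 = $34,548.15

COGS = $15,484.65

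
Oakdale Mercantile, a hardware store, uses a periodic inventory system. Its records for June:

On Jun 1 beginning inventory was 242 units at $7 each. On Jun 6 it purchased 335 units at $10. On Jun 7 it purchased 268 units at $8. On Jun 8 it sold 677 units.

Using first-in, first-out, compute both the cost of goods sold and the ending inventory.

COGS = $5,844; ending inventory = $1,344

Jun 8, 677 sold [FIFO — oldest first]: 242 @ $7 + 335 @ $10 + 100 @ $8 = $5,844
Ending inventory: 168 @ $8 = $1,344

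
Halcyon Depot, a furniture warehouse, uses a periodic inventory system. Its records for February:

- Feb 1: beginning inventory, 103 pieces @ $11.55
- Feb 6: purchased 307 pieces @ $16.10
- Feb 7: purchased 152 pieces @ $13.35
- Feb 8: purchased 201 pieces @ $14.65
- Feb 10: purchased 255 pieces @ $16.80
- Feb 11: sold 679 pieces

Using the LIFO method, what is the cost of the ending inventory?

Feb 11, 679 sold [LIFO — newest first]: 255 @ $16.80 + 201 @ $14.65 + 152 @ $13.35 + 71 @ $16.10 = $10,400.95
Ending inventory: 103 @ $11.55 + 236 @ $16.10 = $4,989.25
Check: goods available $15,390.20 = COGS $10,400.95 + ending $4,989.25

Ending inventory = $4,989.25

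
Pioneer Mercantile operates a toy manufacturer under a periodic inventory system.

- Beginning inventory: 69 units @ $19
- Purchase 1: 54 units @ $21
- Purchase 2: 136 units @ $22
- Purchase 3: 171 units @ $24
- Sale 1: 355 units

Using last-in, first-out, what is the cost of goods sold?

Sale 1 (355) [LIFO — newest first]: 171 @ $24 + 136 @ $22 + 48 @ $21 = $8,104
Ending inventory: 69 @ $19 + 6 @ $21 = $1,437
Check: goods available $9,541 = COGS $8,104 + ending $1,437

COGS = $8,104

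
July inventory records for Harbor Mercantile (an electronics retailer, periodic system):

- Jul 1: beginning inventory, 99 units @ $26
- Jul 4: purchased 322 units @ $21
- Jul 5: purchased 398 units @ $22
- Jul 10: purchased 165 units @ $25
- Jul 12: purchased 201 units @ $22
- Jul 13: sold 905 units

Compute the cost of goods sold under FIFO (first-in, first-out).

COGS = $20,242

Jul 13, 905 sold [FIFO — oldest first]: 99 @ $26 + 322 @ $21 + 398 @ $22 + 86 @ $25 = $20,242
Ending inventory: 79 @ $25 + 201 @ $22 = $6,397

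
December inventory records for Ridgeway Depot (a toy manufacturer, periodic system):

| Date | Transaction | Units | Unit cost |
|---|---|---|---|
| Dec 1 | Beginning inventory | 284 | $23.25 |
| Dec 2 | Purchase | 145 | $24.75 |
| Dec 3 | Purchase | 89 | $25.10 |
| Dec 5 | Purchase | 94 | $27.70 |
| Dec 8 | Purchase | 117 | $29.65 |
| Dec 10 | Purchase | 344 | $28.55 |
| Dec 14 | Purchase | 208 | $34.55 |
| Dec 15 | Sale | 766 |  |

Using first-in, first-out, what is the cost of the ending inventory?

Ending inventory = $15,951.25

Dec 15, 766 sold [FIFO — oldest first]: 284 @ $23.25 + 145 @ $24.75 + 89 @ $25.10 + 94 @ $27.70 + 117 @ $29.65 + 37 @ $28.55 = $19,554.85
Ending inventory: 307 @ $28.55 + 208 @ $34.55 = $15,951.25
Check: goods available $35,506.10 = COGS $19,554.85 + ending $15,951.25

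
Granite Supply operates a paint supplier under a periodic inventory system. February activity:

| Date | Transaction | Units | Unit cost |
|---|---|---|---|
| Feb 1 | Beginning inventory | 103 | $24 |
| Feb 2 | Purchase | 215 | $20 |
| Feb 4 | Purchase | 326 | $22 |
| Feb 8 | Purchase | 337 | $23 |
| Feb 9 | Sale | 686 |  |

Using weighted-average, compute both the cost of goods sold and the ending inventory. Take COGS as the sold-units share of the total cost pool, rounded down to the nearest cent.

COGS = $15,171.01; ending inventory = $6,523.99

Feb 9, sell 686: 686/981 × $21,695.00 → $15,171.01
Ending inventory (cost pool remaining) = $6,523.99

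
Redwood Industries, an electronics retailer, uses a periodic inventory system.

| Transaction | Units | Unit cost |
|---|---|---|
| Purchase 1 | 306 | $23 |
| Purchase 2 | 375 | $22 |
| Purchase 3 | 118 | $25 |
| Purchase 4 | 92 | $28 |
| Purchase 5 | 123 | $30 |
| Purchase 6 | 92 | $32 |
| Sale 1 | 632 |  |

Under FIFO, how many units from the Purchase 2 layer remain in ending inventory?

Sale 1 (632) [FIFO — oldest first]: 306 @ $23 + 326 @ $22 = $14,210
Ending inventory: 49 @ $22 + 118 @ $25 + 92 @ $28 + 123 @ $30 + 92 @ $32 = $13,238

49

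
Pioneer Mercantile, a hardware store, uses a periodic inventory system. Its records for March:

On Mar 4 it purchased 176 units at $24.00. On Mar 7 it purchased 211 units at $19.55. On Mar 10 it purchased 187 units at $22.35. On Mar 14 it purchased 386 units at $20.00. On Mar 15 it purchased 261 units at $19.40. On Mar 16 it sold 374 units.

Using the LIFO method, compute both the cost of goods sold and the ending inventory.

COGS = $7,323.40; ending inventory = $17,988.50

Mar 16, 374 sold [LIFO — newest first]: 261 @ $19.40 + 113 @ $20.00 = $7,323.40
Ending inventory: 176 @ $24.00 + 211 @ $19.55 + 187 @ $22.35 + 273 @ $20.00 = $17,988.50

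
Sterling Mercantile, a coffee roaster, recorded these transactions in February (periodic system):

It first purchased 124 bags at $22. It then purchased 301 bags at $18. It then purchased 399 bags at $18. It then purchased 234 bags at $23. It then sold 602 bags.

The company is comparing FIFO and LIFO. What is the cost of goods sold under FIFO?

COGS = $11,332

FIFO COGS: 124 @ $22 + 301 @ $18 + 177 @ $18 = $11,332
LIFO COGS: 234 @ $23 + 368 @ $18 = $12,006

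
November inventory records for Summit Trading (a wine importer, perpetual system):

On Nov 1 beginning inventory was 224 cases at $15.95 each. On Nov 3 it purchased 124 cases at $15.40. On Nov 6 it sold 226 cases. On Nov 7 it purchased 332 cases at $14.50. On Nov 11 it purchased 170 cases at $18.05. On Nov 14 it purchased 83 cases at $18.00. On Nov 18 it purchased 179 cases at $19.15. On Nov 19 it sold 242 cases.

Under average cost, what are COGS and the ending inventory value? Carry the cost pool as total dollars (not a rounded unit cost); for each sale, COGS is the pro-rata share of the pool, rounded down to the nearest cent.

After Nov 1: 224 on hand, pool $3,572.80 (≈ $15.9500 each)
After Nov 3: 348 on hand, pool $5,482.40 (≈ $15.7540 each)
Nov 6, sell 226: 226/348 × $5,482.40 → $3,560.40
After Nov 7: 454 on hand, pool $6,736.00 (≈ $14.8370 each)
After Nov 11: 624 on hand, pool $9,804.50 (≈ $15.7123 each)
After Nov 14: 707 on hand, pool $11,298.50 (≈ $15.9809 each)
After Nov 18: 886 on hand, pool $14,726.35 (≈ $16.6212 each)
Nov 19, sell 242: 242/886 × $14,726.35 → $4,022.32
Total COGS = $3,560.40 + $4,022.32 = $7,582.72
Ending inventory (cost pool remaining) = $10,704.03
Check: goods available $18,286.75 = COGS $7,582.72 + ending $10,704.03

COGS = $7,582.72; ending inventory = $10,704.03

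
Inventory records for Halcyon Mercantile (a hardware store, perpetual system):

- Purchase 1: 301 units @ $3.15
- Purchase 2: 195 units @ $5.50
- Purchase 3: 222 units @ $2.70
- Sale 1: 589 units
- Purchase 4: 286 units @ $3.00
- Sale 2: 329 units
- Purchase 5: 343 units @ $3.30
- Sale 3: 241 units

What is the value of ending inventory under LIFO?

Ending inventory = $607.50

Sale 1 (589) [LIFO — newest first]: 222 @ $2.70 + 195 @ $5.50 + 172 @ $3.15 = $2,213.70
Sale 2 (329) [LIFO — newest first]: 286 @ $3.00 + 43 @ $3.15 = $993.45
Sale 3 (241) [LIFO — newest first]: 241 @ $3.30 = $795.30
Total COGS = $2,213.70 + $993.45 + $795.30 = $4,002.45
Ending inventory: 86 @ $3.15 + 102 @ $3.30 = $607.50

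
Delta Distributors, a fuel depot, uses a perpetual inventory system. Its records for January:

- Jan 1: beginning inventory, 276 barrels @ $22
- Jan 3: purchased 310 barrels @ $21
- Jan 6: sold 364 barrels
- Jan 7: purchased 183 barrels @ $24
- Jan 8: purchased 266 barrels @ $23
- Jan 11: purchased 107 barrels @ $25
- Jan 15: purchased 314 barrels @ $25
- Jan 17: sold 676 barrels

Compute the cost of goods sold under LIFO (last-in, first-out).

COGS = $24,088

Jan 6, 364 sold [LIFO — newest first]: 310 @ $21 + 54 @ $22 = $7,698
Jan 17, 676 sold [LIFO — newest first]: 314 @ $25 + 107 @ $25 + 255 @ $23 = $16,390
Total COGS = $7,698 + $16,390 = $24,088
Ending inventory: 222 @ $22 + 183 @ $24 + 11 @ $23 = $9,529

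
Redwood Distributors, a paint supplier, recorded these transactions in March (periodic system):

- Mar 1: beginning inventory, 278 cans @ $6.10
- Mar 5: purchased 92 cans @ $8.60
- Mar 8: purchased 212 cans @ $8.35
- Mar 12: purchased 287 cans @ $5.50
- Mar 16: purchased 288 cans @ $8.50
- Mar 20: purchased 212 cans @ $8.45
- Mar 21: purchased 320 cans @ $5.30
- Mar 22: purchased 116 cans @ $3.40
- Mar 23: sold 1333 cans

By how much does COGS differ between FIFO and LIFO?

FIFO COGS: 278 @ $6.10 + 92 @ $8.60 + 212 @ $8.35 + 287 @ $5.50 + 288 @ $8.50 + 176 @ $8.45 = $9,770.90
LIFO COGS: 116 @ $3.40 + 320 @ $5.30 + 212 @ $8.45 + 288 @ $8.50 + 287 @ $5.50 + 110 @ $8.35 = $8,826.80
Difference = |$9,770.90 − $8,826.80| = $944.10

$944.10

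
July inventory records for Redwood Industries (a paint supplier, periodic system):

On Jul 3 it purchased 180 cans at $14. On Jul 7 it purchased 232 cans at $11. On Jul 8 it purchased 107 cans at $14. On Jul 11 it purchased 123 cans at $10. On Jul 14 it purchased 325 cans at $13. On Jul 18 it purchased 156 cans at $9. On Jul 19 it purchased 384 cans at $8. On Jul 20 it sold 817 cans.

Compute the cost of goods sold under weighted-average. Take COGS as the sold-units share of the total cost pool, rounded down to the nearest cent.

Jul 20, sell 817: 817/1507 × $16,501.00 → $8,945.79
Ending inventory (cost pool remaining) = $7,555.21
Check: goods available $16,501.00 = COGS $8,945.79 + ending $7,555.21

COGS = $8,945.79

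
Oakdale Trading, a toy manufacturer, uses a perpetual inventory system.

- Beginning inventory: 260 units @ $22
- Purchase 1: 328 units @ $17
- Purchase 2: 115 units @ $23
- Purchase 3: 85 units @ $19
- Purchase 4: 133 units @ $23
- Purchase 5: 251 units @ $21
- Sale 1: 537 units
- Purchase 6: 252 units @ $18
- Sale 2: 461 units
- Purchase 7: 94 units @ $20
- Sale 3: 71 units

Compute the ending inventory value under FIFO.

Sale 1 (537) [FIFO — oldest first]: 260 @ $22 + 277 @ $17 = $10,429
Sale 2 (461) [FIFO — oldest first]: 51 @ $17 + 115 @ $23 + 85 @ $19 + 133 @ $23 + 77 @ $21 = $9,803
Sale 3 (71) [FIFO — oldest first]: 71 @ $21 = $1,491
Total COGS = $10,429 + $9,803 + $1,491 = $21,723
Ending inventory: 103 @ $21 + 252 @ $18 + 94 @ $20 = $8,579

Ending inventory = $8,579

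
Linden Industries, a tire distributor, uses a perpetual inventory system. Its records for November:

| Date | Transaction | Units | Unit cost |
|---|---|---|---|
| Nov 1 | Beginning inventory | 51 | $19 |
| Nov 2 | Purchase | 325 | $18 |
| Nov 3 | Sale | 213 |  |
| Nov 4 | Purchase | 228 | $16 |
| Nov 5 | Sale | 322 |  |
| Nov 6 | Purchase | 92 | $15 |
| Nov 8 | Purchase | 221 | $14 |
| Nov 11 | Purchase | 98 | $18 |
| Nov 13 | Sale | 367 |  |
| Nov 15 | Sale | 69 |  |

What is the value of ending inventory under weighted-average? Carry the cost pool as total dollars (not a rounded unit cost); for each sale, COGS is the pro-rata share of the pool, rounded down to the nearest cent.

After Nov 1: 51 on hand, pool $969.00 (≈ $19.0000 each)
After Nov 2: 376 on hand, pool $6,819.00 (≈ $18.1356 each)
Nov 3, sell 213: 213/376 × $6,819.00 → $3,862.89
After Nov 4: 391 on hand, pool $6,604.11 (≈ $16.8903 each)
Nov 5, sell 322: 322/391 × $6,604.11 → $5,438.67
After Nov 6: 161 on hand, pool $2,545.44 (≈ $15.8102 each)
After Nov 8: 382 on hand, pool $5,639.44 (≈ $14.7629 each)
After Nov 11: 480 on hand, pool $7,403.44 (≈ $15.4238 each)
Nov 13, sell 367: 367/480 × $7,403.44 → $5,660.54
Nov 15, sell 69: 69/113 × $1,742.90 → $1,064.24
Total COGS = $3,862.89 + $5,438.67 + $5,660.54 + $1,064.24 = $16,026.34
Ending inventory (cost pool remaining) = $678.66

Ending inventory = $678.66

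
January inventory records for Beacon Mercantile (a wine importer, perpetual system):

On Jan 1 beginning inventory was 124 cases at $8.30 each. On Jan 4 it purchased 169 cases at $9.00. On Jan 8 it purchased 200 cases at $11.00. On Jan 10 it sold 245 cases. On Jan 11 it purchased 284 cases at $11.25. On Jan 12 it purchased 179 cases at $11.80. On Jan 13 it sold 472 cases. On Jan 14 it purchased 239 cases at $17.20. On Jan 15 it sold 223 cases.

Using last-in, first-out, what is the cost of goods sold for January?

COGS = $11,828.80

Jan 10, 245 sold [LIFO — newest first]: 200 @ $11.00 + 45 @ $9.00 = $2,605.00
Jan 13, 472 sold [LIFO — newest first]: 179 @ $11.80 + 284 @ $11.25 + 9 @ $9.00 = $5,388.20
Jan 15, 223 sold [LIFO — newest first]: 223 @ $17.20 = $3,835.60
Total COGS = $2,605.00 + $5,388.20 + $3,835.60 = $11,828.80
Ending inventory: 124 @ $8.30 + 115 @ $9.00 + 16 @ $17.20 = $2,339.40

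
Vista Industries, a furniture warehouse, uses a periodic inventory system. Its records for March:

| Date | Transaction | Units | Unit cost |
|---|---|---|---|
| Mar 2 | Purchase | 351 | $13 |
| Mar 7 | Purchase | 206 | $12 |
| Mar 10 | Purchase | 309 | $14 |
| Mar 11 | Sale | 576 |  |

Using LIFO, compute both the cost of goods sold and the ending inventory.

COGS = $7,591; ending inventory = $3,770

Mar 11, 576 sold [LIFO — newest first]: 309 @ $14 + 206 @ $12 + 61 @ $13 = $7,591
Ending inventory: 290 @ $13 = $3,770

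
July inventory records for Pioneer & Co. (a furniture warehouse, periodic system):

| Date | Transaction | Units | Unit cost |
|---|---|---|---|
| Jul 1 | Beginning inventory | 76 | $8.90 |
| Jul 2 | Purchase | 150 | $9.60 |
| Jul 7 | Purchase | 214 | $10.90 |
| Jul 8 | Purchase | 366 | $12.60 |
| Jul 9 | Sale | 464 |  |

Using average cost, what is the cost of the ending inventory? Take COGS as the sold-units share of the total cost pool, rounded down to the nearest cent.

Ending inventory = $3,844.58

Jul 9, sell 464: 464/806 × $9,060.60 → $5,216.02
Ending inventory (cost pool remaining) = $3,844.58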